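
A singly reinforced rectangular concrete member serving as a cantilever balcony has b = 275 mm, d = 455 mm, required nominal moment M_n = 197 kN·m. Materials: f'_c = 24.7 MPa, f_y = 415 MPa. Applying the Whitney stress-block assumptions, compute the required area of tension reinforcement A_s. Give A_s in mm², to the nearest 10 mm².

A_s ≈ 1150 mm²

With M_n = 0.85 f'_c a b (d − a/2), solve the quadratic for a:
a = d − √(d² − 2M_n/(0.85 f'_c b)) = 455 − √(455² − 2 × 197×10⁶/(0.85 × 24.7 × 275)) = 82.46 mm.
A_s = 0.85 f'_c a b / f_y = 0.85 × 24.7 × 82.46 × 275 / 415 = 1147.2 mm².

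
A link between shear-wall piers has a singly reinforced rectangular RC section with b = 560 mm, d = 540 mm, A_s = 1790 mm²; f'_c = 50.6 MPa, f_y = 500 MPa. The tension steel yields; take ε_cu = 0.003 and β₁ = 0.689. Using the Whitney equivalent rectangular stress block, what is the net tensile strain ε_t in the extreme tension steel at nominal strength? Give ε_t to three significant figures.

a = A_s f_y/(0.85 f'_c b) = 37.16 mm.
β₁ = 0.689, so c = a/β₁ = 37.16/0.689 = 53.93 mm.
From the linear strain diagram with ε_cu = 0.003: ε_t = 0.003 (d − c)/c = 0.003 × (540 − 53.93)/53.93 = 0.0270.
Since ε_t ≥ 0.005, the section is tension-controlled.

ε_t ≈ 0.0270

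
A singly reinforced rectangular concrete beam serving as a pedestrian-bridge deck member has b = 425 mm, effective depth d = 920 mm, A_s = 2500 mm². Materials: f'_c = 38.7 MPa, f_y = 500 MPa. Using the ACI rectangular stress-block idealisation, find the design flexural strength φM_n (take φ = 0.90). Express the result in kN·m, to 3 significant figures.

T = A_s f_y = 2500 × 500 = 1250000 N = 1250 kN.
From C = T: a = T/(0.85 f'_c b) = 1250000/(0.85 × 38.7 × 425) = 89.41 mm.
M_n = T(d − a/2) = 1250 kN × (920 − 44.705) mm = 1094.12 kN·m.
φM_n = 0.90 × 1094.12 = 984.71 kN·m.

φM_n ≈ 985 kN·m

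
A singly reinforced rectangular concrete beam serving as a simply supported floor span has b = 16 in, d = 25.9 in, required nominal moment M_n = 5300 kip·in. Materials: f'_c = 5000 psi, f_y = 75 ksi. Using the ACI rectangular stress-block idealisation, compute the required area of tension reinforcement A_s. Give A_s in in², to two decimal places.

A_s ≈ 2.91 in²

From M_n = 0.85 f'_c a b (d − a/2):
a = d − √(d² − 2M_n/(0.85 f'_c b)) = 25.9 − √(25.9² − 2 × 5300/(0.85 × 5 × 16)) = 3.208 in.
A_s = 0.85 f'_c a b / f_y = 0.85 × 5 × 3.208 × 16 / 75 = 2.909 in².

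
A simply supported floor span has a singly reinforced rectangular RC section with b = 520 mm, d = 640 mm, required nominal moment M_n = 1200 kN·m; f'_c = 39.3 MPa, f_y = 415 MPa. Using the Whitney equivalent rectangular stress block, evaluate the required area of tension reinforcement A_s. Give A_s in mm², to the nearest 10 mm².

With M_n = 0.85 f'_c a b (d − a/2), solve the quadratic for a:
a = d − √(d² − 2M_n/(0.85 f'_c b)) = 640 − √(640² − 2 × 1200×10⁶/(0.85 × 39.3 × 520)) = 119.01 mm.
A_s = 0.85 f'_c a b / f_y = 0.85 × 39.3 × 119.01 × 520 / 415 = 4981.4 mm².

A_s ≈ 4980 mm²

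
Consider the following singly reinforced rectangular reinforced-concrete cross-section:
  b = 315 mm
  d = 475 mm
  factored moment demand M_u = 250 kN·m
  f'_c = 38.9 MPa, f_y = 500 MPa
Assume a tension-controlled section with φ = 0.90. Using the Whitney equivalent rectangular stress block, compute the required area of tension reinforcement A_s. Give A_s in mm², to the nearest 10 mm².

A_s ≈ 1250 mm²

M_n = M_u/φ = 250/0.90 = 277.778 kN·m.
With M_n = 0.85 f'_c a b (d − a/2), solve the quadratic for a:
a = d − √(d² − 2M_n/(0.85 f'_c b)) = 475 − √(475² − 2 × 277.778×10⁶/(0.85 × 38.9 × 315)) = 59.93 mm.
A_s = 0.85 f'_c a b / f_y = 0.85 × 38.9 × 59.93 × 315 / 500 = 1248.4 mm².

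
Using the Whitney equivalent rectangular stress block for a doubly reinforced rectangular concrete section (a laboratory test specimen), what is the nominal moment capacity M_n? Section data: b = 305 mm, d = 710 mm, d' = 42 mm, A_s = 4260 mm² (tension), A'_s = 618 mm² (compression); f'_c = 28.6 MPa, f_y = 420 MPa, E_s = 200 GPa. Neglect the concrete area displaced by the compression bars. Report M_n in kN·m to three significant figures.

Assume both tension and compression steel yield.
Net tension couple steel: A_s − A'_s = 3642 mm².
a = (A_s − A'_s) f_y / (0.85 f'_c b) = 1529640/(0.85 × 28.6 × 305) = 206.30 mm.
c = a/β₁ = 206.30/0.846 = 243.85 mm; ε'_s = 0.003(c − d')/c = 0.0025 ≥ f_y/E_s = 0.0021, so compression steel does yield.
M_n = (A_s − A'_s) f_y (d − a/2) + A'_s f_y (d − d') = [1529640 × (710 − 103.15) + 259560 × (710 − 42)] × 10⁻⁶ = 928.26 + 173.39 = 1101.65 kN·m.

M_n ≈ 1100 kN·m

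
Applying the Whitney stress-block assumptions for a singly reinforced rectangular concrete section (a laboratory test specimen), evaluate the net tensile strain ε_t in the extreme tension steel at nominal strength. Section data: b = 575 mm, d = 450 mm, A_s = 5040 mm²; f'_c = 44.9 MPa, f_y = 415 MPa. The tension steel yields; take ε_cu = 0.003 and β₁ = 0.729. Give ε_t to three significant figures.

a = A_s f_y/(0.85 f'_c b) = 95.31 mm.
β₁ = 0.729, so c = a/β₁ = 95.31/0.729 = 130.74 mm.
From the linear strain diagram with ε_cu = 0.003: ε_t = 0.003 (d − c)/c = 0.003 × (450 − 130.74)/130.74 = 0.00733.
Since ε_t ≥ 0.005, the section is tension-controlled.

ε_t ≈ 0.00733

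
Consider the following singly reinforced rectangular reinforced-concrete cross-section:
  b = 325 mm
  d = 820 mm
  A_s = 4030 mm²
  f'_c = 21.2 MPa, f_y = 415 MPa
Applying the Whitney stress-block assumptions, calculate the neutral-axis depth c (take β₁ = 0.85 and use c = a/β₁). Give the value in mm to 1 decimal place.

T = A_s f_y = 4030 × 415 = 1672450 N = 1672.45 kN.
Setting C = 0.85 f'_c a b equal to T: a = 1672450/(0.85 × 21.2 × 325) = 285.572 mm.
With β₁ = 0.85, c = a/β₁ = 285.572/0.85 = 336.0 mm.

c ≈ 336.0 mm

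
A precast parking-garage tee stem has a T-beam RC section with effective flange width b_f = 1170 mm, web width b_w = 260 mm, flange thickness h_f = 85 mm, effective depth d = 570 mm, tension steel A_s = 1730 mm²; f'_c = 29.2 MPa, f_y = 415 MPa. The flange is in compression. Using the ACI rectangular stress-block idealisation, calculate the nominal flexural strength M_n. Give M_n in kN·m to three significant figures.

Tension: T = A_s f_y = 1730 × 415 = 717950 N.
Try a within the flange: a = T/(0.85 f'_c b_f) = 717950/(0.85 × 29.2 × 1170) = 24.72 mm.
Since a = 24.72 ≤ h_f = 85 mm, the stress block lies entirely in the flange; analyse as a rectangular beam of width b_f.
M_n = T(d − a/2) = 717950 × (570 − 12.36) = 400.36 × 10⁶ N·mm.
M_n = 400.36 kN·m.

M_n ≈ 400 kN·m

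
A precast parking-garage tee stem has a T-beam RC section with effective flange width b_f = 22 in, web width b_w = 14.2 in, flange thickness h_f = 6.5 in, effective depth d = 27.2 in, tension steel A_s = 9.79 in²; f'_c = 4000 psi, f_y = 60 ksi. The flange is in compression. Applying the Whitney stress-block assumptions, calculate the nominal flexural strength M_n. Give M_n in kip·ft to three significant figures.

Tension: T = A_s f_y = 9.79 × 60 = 587.4 kips.
Try a within the flange: a = T/(0.85 f'_c b_f) = 587.4/(0.85 × 4 × 22) = 7.853 in.
a = 7.853 > h_f = 6.5 in: the block extends into the web. Split into flange-overhang and web parts.
C_f = 0.85 f'_c (b_f − b_w) h_f = 0.85 × 4 × (22 − 14.2) × 6.5 = 172.4 kips.
Remaining web compression depth: a_w = (T − C_f)/(0.85 f'_c b_w) = (587.4 − 172.4)/(0.85 × 4 × 14.2) = 8.596 in.
M_n = C_f(d − h_f/2) + (T − C_f)(d − a_w/2) = 172.4 × (27.2 − 3.25) + 415 × (27.2 − 4.298) = 4129.0 + 9504.3 = 13633.3 kip·in.
M_n = 13633.3/12 = 1136.11 kip·ft.

M_n ≈ 1140 kip·ft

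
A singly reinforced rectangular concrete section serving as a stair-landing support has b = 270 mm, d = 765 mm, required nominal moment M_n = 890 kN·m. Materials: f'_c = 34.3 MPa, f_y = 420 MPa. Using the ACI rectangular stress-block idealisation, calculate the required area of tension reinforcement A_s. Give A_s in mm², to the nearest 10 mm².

With M_n = 0.85 f'_c a b (d − a/2), solve the quadratic for a:
a = d − √(d² − 2M_n/(0.85 f'_c b)) = 765 − √(765² − 2 × 890×10⁶/(0.85 × 34.3 × 270)) = 165.75 mm.
A_s = 0.85 f'_c a b / f_y = 0.85 × 34.3 × 165.75 × 270 / 420 = 3106.6 mm².

A_s ≈ 3110 mm²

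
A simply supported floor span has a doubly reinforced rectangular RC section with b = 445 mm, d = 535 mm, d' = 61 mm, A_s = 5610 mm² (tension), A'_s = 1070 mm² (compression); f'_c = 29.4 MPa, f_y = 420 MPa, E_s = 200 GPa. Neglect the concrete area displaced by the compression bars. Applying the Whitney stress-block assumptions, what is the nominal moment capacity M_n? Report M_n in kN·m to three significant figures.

Assume both tension and compression steel yield.
Net tension couple steel: A_s − A'_s = 4540 mm².
a = (A_s − A'_s) f_y / (0.85 f'_c b) = 1906800/(0.85 × 29.4 × 445) = 171.47 mm.
c = a/β₁ = 171.47/0.84 = 204.13 mm; ε'_s = 0.003(c − d')/c = 0.0021 ≥ f_y/E_s = 0.0021, so compression steel does yield.
M_n = (A_s − A'_s) f_y (d − a/2) + A'_s f_y (d − d') = [1906800 × (535 − 85.735) + 449400 × (535 − 61)] × 10⁻⁶ = 856.66 + 213.02 = 1069.68 kN·m.

M_n ≈ 1070 kN·m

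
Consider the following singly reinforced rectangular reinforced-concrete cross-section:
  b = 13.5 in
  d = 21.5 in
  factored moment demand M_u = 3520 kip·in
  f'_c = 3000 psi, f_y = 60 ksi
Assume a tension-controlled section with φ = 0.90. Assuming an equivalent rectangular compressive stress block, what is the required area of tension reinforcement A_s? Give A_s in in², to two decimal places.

A_s ≈ 3.54 in²

M_n = M_u/φ = 3520/0.90 = 3911.11 kip·in.
From M_n = 0.85 f'_c a b (d − a/2):
a = d − √(d² − 2M_n/(0.85 f'_c b)) = 21.5 − √(21.5² − 2 × 3911.11/(0.85 × 3 × 13.5)) = 6.169 in.
A_s = 0.85 f'_c a b / f_y = 0.85 × 3 × 6.169 × 13.5 / 60 = 3.539 in².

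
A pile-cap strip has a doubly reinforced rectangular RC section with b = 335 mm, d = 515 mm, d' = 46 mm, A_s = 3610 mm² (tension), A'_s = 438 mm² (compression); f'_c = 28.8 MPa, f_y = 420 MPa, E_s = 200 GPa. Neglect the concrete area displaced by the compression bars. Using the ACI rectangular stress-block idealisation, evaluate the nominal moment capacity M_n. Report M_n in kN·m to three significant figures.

M_n ≈ 664 kN·m

Assume both tension and compression steel yield.
Net tension couple steel: A_s − A'_s = 3172 mm².
a = (A_s − A'_s) f_y / (0.85 f'_c b) = 1332240/(0.85 × 28.8 × 335) = 162.45 mm.
c = a/β₁ = 162.45/0.844 = 192.48 mm; ε'_s = 0.003(c − d')/c = 0.0023 ≥ f_y/E_s = 0.0021, so compression steel does yield.
M_n = (A_s − A'_s) f_y (d − a/2) + A'_s f_y (d − d') = [1332240 × (515 − 81.225) + 183960 × (515 − 46)] × 10⁻⁶ = 577.89 + 86.28 = 664.17 kN·m.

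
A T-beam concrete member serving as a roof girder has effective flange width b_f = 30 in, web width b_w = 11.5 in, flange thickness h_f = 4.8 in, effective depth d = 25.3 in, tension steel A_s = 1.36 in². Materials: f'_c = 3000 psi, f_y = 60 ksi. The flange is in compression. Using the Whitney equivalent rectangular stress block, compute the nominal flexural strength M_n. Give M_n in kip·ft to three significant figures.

Tension: T = A_s f_y = 1.36 × 60 = 81.6 kips.
Try a within the flange: a = T/(0.85 f'_c b_f) = 81.6/(0.85 × 3 × 30) = 1.067 in.
Since a = 1.067 ≤ h_f = 4.8 in, the stress block lies entirely in the flange; analyse as a rectangular beam of width b_f.
M_n = T(d − a/2) = 81.6 × (25.3 − 0.5335) = 2020.9 kip·in.
M_n = 2020.9/12 = 168.41 kip·ft.

M_n ≈ 168 kip·ft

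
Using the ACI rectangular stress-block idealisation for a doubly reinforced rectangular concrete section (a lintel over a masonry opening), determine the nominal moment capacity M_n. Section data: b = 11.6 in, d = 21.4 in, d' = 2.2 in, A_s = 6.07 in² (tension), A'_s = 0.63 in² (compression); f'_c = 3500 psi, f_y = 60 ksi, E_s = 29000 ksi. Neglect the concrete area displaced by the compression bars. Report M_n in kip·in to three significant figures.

M_n ≈ 6170 kip·in

Assume both steels yield.
a = (A_s − A'_s) f_y/(0.85 f'_c b) = (6.07 − 0.63) × 60/(0.85 × 3.5 × 11.6) = 9.458 in.
c = a/β₁ = 9.458/0.85 = 11.127 in; ε'_s = 0.003(c − d')/c = 0.0024 ≥ ε_y = 0.0021, so the compression steel yields.
M_n = (A_s − A'_s) f_y (d − a/2) + A'_s f_y (d − d') = 326.4 × (21.4 − 4.729) + 37.8 × (21.4 − 2.2) = 5441.4 + 725.8 = 6167.2 kip·in.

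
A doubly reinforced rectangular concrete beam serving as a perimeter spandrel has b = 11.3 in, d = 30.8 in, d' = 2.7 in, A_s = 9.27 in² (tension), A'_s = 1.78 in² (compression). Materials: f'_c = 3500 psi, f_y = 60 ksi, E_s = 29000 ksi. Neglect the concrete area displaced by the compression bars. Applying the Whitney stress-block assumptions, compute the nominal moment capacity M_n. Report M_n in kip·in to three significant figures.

Assume both steels yield.
a = (A_s − A'_s) f_y/(0.85 f'_c b) = (9.27 − 1.78) × 60/(0.85 × 3.5 × 11.3) = 13.368 in.
c = a/β₁ = 13.368/0.85 = 15.727 in; ε'_s = 0.003(c − d')/c = 0.0025 ≥ ε_y = 0.0021, so the compression steel yields.
M_n = (A_s − A'_s) f_y (d − a/2) + A'_s f_y (d − d') = 449.4 × (30.8 − 6.684) + 106.8 × (30.8 − 2.7) = 10837.7 + 3001.1 = 13838.8 kip·in.

M_n ≈ 13800 kip·in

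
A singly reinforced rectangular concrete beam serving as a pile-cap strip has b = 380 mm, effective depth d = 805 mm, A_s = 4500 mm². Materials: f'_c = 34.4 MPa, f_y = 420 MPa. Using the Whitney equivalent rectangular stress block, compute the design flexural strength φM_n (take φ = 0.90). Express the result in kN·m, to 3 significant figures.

T = A_s f_y = 4500 × 420 = 1890000 N = 1890 kN.
From C = T: a = T/(0.85 f'_c b) = 1890000/(0.85 × 34.4 × 380) = 170.10 mm.
M_n = T(d − a/2) = 1890 kN × (805 − 85.05) mm = 1360.71 kN·m.
φM_n = 0.90 × 1360.71 = 1224.64 kN·m.

φM_n ≈ 1220 kN·m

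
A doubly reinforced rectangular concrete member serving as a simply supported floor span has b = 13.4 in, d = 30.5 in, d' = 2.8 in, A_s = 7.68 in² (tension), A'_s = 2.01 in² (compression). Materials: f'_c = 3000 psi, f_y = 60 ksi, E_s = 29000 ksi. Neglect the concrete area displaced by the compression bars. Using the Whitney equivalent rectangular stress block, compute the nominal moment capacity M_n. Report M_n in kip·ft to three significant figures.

Assume both steels yield.
a = (A_s − A'_s) f_y/(0.85 f'_c b) = (7.68 − 2.01) × 60/(0.85 × 3 × 13.4) = 9.956 in.
c = a/β₁ = 9.956/0.85 = 11.713 in; ε'_s = 0.003(c − d')/c = 0.0023 ≥ ε_y = 0.0021, so the compression steel yields.
M_n = (A_s − A'_s) f_y (d − a/2) + A'_s f_y (d − d') = 340.2 × (30.5 − 4.978) + 120.6 × (30.5 − 2.8) = 8682.6 + 3340.6 = 12023.2 kip·in = 12023.2/12 = 1001.93 kip·ft.

M_n ≈ 1000 kip·ft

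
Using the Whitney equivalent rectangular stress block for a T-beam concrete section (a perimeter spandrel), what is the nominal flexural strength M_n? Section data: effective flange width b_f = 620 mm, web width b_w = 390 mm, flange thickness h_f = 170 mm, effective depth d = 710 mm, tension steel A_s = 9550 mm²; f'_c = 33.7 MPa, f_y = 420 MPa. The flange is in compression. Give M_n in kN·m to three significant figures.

M_n ≈ 2380 kN·m

Tension: T = A_s f_y = 9550 × 420 = 4011000 N.
Try a within the flange: a = T/(0.85 f'_c b_f) = 4011000/(0.85 × 33.7 × 620) = 225.85 mm.
a = 225.85 > h_f = 170 mm: the block extends into the web. Split into flange-overhang and web parts.
C_f = 0.85 f'_c (b_f − b_w) h_f = 0.85 × 33.7 × (620 − 390) × 170 = 1120020 N.
Remaining web compression depth: a_w = (T − C_f)/(0.85 f'_c b_w) = (4011000 − 1120020)/(0.85 × 33.7 × 390) = 258.78 mm.
M_n = C_f(d − h_f/2) + (T − C_f)(d − a_w/2) = 1120020 × (710 − 85) + 2890980 × (710 − 129.39) = 700.01 + 1678.53 = 2378.54 × 10⁶ N·mm.
M_n = 2378.54 kN·m.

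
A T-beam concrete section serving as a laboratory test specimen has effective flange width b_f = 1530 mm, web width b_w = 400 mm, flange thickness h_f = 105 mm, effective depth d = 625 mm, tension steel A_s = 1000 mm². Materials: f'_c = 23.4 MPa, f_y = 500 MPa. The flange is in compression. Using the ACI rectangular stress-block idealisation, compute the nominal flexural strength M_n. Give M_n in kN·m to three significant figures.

M_n ≈ 308 kN·m

Tension: T = A_s f_y = 1000 × 500 = 500000 N.
Try a within the flange: a = T/(0.85 f'_c b_f) = 500000/(0.85 × 23.4 × 1530) = 16.43 mm.
Since a = 16.43 ≤ h_f = 105 mm, the stress block lies entirely in the flange; analyse as a rectangular beam of width b_f.
M_n = T(d − a/2) = 500000 × (625 − 8.215) = 308.39 × 10⁶ N·mm.
M_n = 308.39 kN·m.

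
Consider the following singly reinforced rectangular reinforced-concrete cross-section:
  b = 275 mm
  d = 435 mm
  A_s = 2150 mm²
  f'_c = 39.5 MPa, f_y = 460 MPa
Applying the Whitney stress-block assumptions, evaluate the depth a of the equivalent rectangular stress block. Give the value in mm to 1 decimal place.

T = A_s f_y = 2150 × 460 = 989000 N = 989 kN.
Setting C = 0.85 f'_c a b equal to T: a = 989000/(0.85 × 39.5 × 275) = 107.1 mm.

a ≈ 107.1 mm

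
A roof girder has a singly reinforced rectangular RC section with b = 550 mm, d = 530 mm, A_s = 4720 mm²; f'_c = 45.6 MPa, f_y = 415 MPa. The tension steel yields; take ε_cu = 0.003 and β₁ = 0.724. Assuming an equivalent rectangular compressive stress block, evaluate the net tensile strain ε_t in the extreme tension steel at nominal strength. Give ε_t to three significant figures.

a = A_s f_y/(0.85 f'_c b) = 91.88 mm.
β₁ = 0.724, so c = a/β₁ = 91.88/0.724 = 126.91 mm.
From the linear strain diagram with ε_cu = 0.003: ε_t = 0.003 (d − c)/c = 0.003 × (530 − 126.91)/126.91 = 0.00953.
Since ε_t ≥ 0.005, the section is tension-controlled.

ε_t ≈ 0.00953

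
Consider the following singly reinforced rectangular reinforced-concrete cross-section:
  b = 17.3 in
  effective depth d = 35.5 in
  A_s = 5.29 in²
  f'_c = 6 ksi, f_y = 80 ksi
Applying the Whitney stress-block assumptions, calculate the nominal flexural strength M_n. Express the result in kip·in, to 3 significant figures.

T = A_s f_y = 5.29 × 80 = 423.2 kips.
a = T/(0.85 f'_c b) = 423.2/(0.85 × 6 × 17.3) = 4.797 in.
M_n = T(d − a/2) = 423.2 × (35.5 − 2.3985) = 14008.6 kip·in.

M_n ≈ 14000 kip·in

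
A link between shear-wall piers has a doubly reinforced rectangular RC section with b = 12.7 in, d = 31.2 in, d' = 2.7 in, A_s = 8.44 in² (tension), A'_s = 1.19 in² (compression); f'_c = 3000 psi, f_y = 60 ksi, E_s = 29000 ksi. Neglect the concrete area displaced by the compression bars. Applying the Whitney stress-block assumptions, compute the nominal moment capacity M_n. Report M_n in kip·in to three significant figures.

Assume both steels yield.
a = (A_s − A'_s) f_y/(0.85 f'_c b) = (8.44 − 1.19) × 60/(0.85 × 3 × 12.7) = 13.432 in.
c = a/β₁ = 13.432/0.85 = 15.802 in; ε'_s = 0.003(c − d')/c = 0.0025 ≥ ε_y = 0.0021, so the compression steel yields.
M_n = (A_s − A'_s) f_y (d − a/2) + A'_s f_y (d − d') = 435 × (31.2 − 6.716) + 71.4 × (31.2 − 2.7) = 10650.5 + 2034.9 = 12685.4 kip·in.

M_n ≈ 12700 kip·in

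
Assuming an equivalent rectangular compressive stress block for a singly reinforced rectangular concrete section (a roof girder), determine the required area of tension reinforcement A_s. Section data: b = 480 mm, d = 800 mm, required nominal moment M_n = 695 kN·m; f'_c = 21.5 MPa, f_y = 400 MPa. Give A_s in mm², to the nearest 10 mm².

A_s ≈ 2330 mm²

With M_n = 0.85 f'_c a b (d − a/2), solve the quadratic for a:
a = d − √(d² − 2M_n/(0.85 f'_c b)) = 800 − √(800² − 2 × 695×10⁶/(0.85 × 21.5 × 480)) = 106.07 mm.
A_s = 0.85 f'_c a b / f_y = 0.85 × 21.5 × 106.07 × 480 / 400 = 2326.1 mm².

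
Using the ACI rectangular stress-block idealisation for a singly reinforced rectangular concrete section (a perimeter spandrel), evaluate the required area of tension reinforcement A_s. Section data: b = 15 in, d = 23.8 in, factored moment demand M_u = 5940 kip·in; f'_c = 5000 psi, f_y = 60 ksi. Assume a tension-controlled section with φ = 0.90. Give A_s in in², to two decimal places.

M_n = M_u/φ = 5940/0.90 = 6600 kip·in.
From M_n = 0.85 f'_c a b (d − a/2):
a = d − √(d² − 2M_n/(0.85 f'_c b)) = 23.8 − √(23.8² − 2 × 6600/(0.85 × 5 × 15)) = 4.843 in.
A_s = 0.85 f'_c a b / f_y = 0.85 × 5 × 4.843 × 15 / 60 = 5.146 in².

A_s ≈ 5.15 in²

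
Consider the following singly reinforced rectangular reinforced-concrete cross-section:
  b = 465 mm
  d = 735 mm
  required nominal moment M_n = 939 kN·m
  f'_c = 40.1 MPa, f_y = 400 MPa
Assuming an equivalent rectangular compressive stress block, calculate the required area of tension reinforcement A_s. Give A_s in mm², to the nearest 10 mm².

With M_n = 0.85 f'_c a b (d − a/2), solve the quadratic for a:
a = d − √(d² − 2M_n/(0.85 f'_c b)) = 735 − √(735² − 2 × 939×10⁶/(0.85 × 40.1 × 465)) = 85.59 mm.
A_s = 0.85 f'_c a b / f_y = 0.85 × 40.1 × 85.59 × 465 / 400 = 3391.4 mm².

A_s ≈ 3390 mm²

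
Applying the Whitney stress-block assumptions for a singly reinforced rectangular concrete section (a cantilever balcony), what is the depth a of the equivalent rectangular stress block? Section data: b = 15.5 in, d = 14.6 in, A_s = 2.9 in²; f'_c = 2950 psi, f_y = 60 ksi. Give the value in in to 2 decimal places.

T = A_s f_y = 2.9 × 60 = 174 kips.
a = T/(0.85 f'_c b) = 174/(0.85 × 2.95 × 15.5) = 4.48 in.

a ≈ 4.48 in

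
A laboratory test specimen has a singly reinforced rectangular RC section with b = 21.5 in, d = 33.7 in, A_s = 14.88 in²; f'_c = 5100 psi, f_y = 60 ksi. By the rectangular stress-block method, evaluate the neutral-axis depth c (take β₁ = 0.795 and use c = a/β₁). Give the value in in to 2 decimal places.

T = A_s f_y = 14.88 × 60 = 892.8 kips.
a = T/(0.85 f'_c b) = 892.8/(0.85 × 5.1 × 21.5) = 9.5791 in.
With β₁ = 0.795, c = a/β₁ = 9.5791/0.795 = 12.05 in.

c ≈ 12.05 in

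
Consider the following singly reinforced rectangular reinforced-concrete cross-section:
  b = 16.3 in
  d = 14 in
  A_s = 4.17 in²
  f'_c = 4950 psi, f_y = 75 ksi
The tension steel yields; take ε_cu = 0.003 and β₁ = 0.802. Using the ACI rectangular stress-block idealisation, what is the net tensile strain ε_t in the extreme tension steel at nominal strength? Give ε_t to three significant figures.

ε_t ≈ 0.00439

a = A_s f_y/(0.85 f'_c b) = 4.560 in.
β₁ = 0.802, so c = a/β₁ = 4.560/0.802 = 5.686 in.
From the linear strain diagram with ε_cu = 0.003: ε_t = 0.003 (d − c)/c = 0.003 × (14 − 5.686)/5.686 = 0.00439.
ε_t is between 0.004 and 0.005 — transition zone.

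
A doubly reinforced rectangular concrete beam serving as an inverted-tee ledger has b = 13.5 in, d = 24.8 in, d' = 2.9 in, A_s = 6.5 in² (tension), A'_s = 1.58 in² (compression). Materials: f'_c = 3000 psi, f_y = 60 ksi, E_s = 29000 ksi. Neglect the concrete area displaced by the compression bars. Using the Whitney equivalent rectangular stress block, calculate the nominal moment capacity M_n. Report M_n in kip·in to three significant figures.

Assume both steels yield.
a = (A_s − A'_s) f_y/(0.85 f'_c b) = (6.5 − 1.58) × 60/(0.85 × 3 × 13.5) = 8.575 in.
c = a/β₁ = 8.575/0.85 = 10.088 in; ε'_s = 0.003(c − d')/c = 0.0021 ≥ ε_y = 0.0021, so the compression steel yields.
M_n = (A_s − A'_s) f_y (d − a/2) + A'_s f_y (d − d') = 295.2 × (24.8 − 4.2875) + 94.8 × (24.8 − 2.9) = 6055.3 + 2076.1 = 8131.4 kip·in.

M_n ≈ 8130 kip·in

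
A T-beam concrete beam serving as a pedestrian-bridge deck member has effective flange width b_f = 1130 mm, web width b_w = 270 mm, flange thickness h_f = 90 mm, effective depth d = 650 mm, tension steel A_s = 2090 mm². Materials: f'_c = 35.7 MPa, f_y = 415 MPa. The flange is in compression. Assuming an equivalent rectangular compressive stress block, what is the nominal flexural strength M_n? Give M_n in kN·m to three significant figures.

Tension: T = A_s f_y = 2090 × 415 = 867350 N.
Try a within the flange: a = T/(0.85 f'_c b_f) = 867350/(0.85 × 35.7 × 1130) = 25.29 mm.
Since a = 25.29 ≤ h_f = 90 mm, the stress block lies entirely in the flange; analyse as a rectangular beam of width b_f.
M_n = T(d − a/2) = 867350 × (650 − 12.645) = 552.81 × 10⁶ N·mm.
M_n = 552.81 kN·m.

M_n ≈ 553 kN·m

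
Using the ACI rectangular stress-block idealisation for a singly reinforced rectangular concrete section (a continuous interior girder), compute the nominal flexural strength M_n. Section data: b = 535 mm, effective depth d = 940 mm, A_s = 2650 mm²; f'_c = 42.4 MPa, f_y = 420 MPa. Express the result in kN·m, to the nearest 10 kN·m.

M_n ≈ 1010 kN·m

T = A_s f_y = 2650 × 420 = 1113000 N = 1113 kN.
From C = T: a = T/(0.85 f'_c b) = 1113000/(0.85 × 42.4 × 535) = 57.72 mm.
M_n = T(d − a/2) = 1113 kN × (940 − 28.86) mm = 1014.10 kN·m.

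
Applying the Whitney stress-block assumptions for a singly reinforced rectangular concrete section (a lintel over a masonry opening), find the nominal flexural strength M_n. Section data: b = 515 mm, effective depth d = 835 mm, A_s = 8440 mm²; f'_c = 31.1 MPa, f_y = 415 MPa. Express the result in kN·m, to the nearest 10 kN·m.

T = A_s f_y = 8440 × 415 = 3502600 N = 3502.6 kN.
From C = T: a = T/(0.85 f'_c b) = 3502600/(0.85 × 31.1 × 515) = 257.28 mm.
M_n = T(d − a/2) = 3502.6 kN × (835 − 128.64) mm = 2474.10 kN·m.

M_n ≈ 2470 kN·m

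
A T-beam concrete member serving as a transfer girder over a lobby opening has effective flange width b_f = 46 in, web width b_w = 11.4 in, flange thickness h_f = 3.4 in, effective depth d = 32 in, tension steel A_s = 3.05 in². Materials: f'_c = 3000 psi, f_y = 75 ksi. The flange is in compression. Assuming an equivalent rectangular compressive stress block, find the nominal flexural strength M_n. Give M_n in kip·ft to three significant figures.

Tension: T = A_s f_y = 3.05 × 75 = 228.75 kips.
Try a within the flange: a = T/(0.85 f'_c b_f) = 228.75/(0.85 × 3 × 46) = 1.950 in.
Since a = 1.950 ≤ h_f = 3.4 in, the stress block lies entirely in the flange; analyse as a rectangular beam of width b_f.
M_n = T(d − a/2) = 228.75 × (32 − 0.975) = 7097.0 kip·in.
M_n = 7097.0/12 = 591.42 kip·ft.

M_n ≈ 591 kip·ft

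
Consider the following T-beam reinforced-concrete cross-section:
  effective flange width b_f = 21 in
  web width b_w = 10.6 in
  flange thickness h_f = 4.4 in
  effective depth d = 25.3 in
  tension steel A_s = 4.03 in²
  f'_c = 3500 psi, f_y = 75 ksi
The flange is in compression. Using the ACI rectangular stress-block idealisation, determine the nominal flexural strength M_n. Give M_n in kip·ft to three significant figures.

M_n ≈ 576 kip·ft

Tension: T = A_s f_y = 4.03 × 75 = 302.25 kips.
Try a within the flange: a = T/(0.85 f'_c b_f) = 302.25/(0.85 × 3.5 × 21) = 4.838 in.
a = 4.838 > h_f = 4.4 in: the block extends into the web. Split into flange-overhang and web parts.
C_f = 0.85 f'_c (b_f − b_w) h_f = 0.85 × 3.5 × (21 − 10.6) × 4.4 = 136.1 kips.
Remaining web compression depth: a_w = (T − C_f)/(0.85 f'_c b_w) = (302.25 − 136.1)/(0.85 × 3.5 × 10.6) = 5.269 in.
M_n = C_f(d − h_f/2) + (T − C_f)(d − a_w/2) = 136.1 × (25.3 − 2.2) + 166.15 × (25.3 − 2.6345) = 3143.9 + 3765.9 = 6909.8 kip·in.
M_n = 6909.8/12 = 575.82 kip·ft.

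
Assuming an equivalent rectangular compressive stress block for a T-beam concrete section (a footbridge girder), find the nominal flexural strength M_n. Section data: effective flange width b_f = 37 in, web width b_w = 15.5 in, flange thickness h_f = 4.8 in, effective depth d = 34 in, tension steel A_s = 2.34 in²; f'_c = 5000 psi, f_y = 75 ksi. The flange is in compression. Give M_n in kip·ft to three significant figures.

M_n ≈ 489 kip·ft

Tension: T = A_s f_y = 2.34 × 75 = 175.5 kips.
Try a within the flange: a = T/(0.85 f'_c b_f) = 175.5/(0.85 × 5 × 37) = 1.116 in.
Since a = 1.116 ≤ h_f = 4.8 in, the stress block lies entirely in the flange; analyse as a rectangular beam of width b_f.
M_n = T(d − a/2) = 175.5 × (34 − 0.558) = 5869.1 kip·in.
M_n = 5869.1/12 = 489.09 kip·ft.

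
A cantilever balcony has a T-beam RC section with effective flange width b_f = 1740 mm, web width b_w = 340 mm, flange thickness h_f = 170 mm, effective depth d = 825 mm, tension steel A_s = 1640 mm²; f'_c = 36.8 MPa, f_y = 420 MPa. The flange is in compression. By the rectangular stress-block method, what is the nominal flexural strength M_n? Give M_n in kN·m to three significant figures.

M_n ≈ 564 kN·m

Tension: T = A_s f_y = 1640 × 420 = 688800 N.
Try a within the flange: a = T/(0.85 f'_c b_f) = 688800/(0.85 × 36.8 × 1740) = 12.66 mm.
Since a = 12.66 ≤ h_f = 170 mm, the stress block lies entirely in the flange; analyse as a rectangular beam of width b_f.
M_n = T(d − a/2) = 688800 × (825 − 6.33) = 563.90 × 10⁶ N·mm.
M_n = 563.90 kN·m.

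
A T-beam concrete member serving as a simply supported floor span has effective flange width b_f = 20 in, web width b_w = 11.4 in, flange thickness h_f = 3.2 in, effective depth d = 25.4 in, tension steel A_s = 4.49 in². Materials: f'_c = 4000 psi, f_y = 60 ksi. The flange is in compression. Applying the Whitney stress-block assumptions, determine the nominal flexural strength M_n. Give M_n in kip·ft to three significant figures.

M_n ≈ 525 kip·ft

Tension: T = A_s f_y = 4.49 × 60 = 269.4 kips.
Try a within the flange: a = T/(0.85 f'_c b_f) = 269.4/(0.85 × 4 × 20) = 3.962 in.
a = 3.962 > h_f = 3.2 in: the block extends into the web. Split into flange-overhang and web parts.
C_f = 0.85 f'_c (b_f − b_w) h_f = 0.85 × 4 × (20 − 11.4) × 3.2 = 93.6 kips.
Remaining web compression depth: a_w = (T − C_f)/(0.85 f'_c b_w) = (269.4 − 93.6)/(0.85 × 4 × 11.4) = 4.536 in.
M_n = C_f(d − h_f/2) + (T − C_f)(d − a_w/2) = 93.6 × (25.4 − 1.6) + 175.8 × (25.4 − 2.268) = 2227.7 + 4066.6 = 6294.3 kip·in.
M_n = 6294.3/12 = 524.53 kip·ft.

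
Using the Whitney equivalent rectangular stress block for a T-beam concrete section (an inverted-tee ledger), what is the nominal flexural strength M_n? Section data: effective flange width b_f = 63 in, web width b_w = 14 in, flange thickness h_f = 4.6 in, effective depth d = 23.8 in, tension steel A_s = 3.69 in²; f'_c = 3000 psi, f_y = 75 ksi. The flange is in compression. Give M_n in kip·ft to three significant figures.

Tension: T = A_s f_y = 3.69 × 75 = 276.75 kips.
Try a within the flange: a = T/(0.85 f'_c b_f) = 276.75/(0.85 × 3 × 63) = 1.723 in.
Since a = 1.723 ≤ h_f = 4.6 in, the stress block lies entirely in the flange; analyse as a rectangular beam of width b_f.
M_n = T(d − a/2) = 276.75 × (23.8 − 0.8615) = 6348.2 kip·in.
M_n = 6348.2/12 = 529.02 kip·ft.

M_n ≈ 529 kip·ft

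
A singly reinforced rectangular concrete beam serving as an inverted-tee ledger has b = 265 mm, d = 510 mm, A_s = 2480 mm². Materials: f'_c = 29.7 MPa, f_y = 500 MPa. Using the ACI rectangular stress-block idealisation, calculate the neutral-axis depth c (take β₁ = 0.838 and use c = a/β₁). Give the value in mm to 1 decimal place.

c ≈ 221.2 mm

T = A_s f_y = 2480 × 500 = 1240000 N = 1240 kN.
Setting C = 0.85 f'_c a b equal to T: a = 1240000/(0.85 × 29.7 × 265) = 185.353 mm.
With β₁ = 0.838, c = a/β₁ = 185.353/0.838 = 221.2 mm.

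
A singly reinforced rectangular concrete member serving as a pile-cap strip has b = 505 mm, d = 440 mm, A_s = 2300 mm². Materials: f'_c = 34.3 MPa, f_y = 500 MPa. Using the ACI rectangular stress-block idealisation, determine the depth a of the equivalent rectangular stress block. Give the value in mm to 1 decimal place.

a ≈ 78.1 mm

T = A_s f_y = 2300 × 500 = 1150000 N = 1150 kN.
Setting C = 0.85 f'_c a b equal to T: a = 1150000/(0.85 × 34.3 × 505) = 78.1 mm.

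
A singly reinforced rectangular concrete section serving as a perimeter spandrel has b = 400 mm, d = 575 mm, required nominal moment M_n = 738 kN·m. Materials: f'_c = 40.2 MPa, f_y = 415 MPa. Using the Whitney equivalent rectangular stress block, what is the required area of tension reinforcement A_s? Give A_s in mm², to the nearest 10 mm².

A_s ≈ 3400 mm²

With M_n = 0.85 f'_c a b (d − a/2), solve the quadratic for a:
a = d − √(d² − 2M_n/(0.85 f'_c b)) = 575 − √(575² − 2 × 738×10⁶/(0.85 × 40.2 × 400)) = 103.16 mm.
A_s = 0.85 f'_c a b / f_y = 0.85 × 40.2 × 103.16 × 400 / 415 = 3397.6 mm².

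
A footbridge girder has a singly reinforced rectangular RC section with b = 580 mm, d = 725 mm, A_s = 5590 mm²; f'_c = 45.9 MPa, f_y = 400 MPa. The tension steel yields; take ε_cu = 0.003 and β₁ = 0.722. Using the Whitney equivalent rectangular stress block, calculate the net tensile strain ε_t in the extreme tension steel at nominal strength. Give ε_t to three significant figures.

a = A_s f_y/(0.85 f'_c b) = 98.81 mm.
β₁ = 0.722, so c = a/β₁ = 98.81/0.722 = 136.86 mm.
From the linear strain diagram with ε_cu = 0.003: ε_t = 0.003 (d − c)/c = 0.003 × (725 − 136.86)/136.86 = 0.0129.
Since ε_t ≥ 0.005, the section is tension-controlled.

ε_t ≈ 0.0129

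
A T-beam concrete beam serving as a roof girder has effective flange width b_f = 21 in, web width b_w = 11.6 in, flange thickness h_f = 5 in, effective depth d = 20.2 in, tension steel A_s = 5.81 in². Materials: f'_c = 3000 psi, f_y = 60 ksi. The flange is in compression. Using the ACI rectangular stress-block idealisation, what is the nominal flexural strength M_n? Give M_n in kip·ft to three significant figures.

M_n ≈ 488 kip·ft

Tension: T = A_s f_y = 5.81 × 60 = 348.6 kips.
Try a within the flange: a = T/(0.85 f'_c b_f) = 348.6/(0.85 × 3 × 21) = 6.510 in.
a = 6.510 > h_f = 5 in: the block extends into the web. Split into flange-overhang and web parts.
C_f = 0.85 f'_c (b_f − b_w) h_f = 0.85 × 3 × (21 − 11.6) × 5 = 119.9 kips.
Remaining web compression depth: a_w = (T − C_f)/(0.85 f'_c b_w) = (348.6 − 119.9)/(0.85 × 3 × 11.6) = 7.732 in.
M_n = C_f(d − h_f/2) + (T − C_f)(d − a_w/2) = 119.9 × (20.2 − 2.5) + 228.7 × (20.2 − 3.866) = 2122.2 + 3735.6 = 5857.8 kip·in.
M_n = 5857.8/12 = 488.15 kip·ft.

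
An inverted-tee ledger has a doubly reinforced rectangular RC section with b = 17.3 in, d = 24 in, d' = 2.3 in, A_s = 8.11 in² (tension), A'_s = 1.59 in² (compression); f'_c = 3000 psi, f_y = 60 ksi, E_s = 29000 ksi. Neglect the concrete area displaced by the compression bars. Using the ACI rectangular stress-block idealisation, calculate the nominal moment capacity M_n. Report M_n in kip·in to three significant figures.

Assume both steels yield.
a = (A_s − A'_s) f_y/(0.85 f'_c b) = (8.11 − 1.59) × 60/(0.85 × 3 × 17.3) = 8.868 in.
c = a/β₁ = 8.868/0.85 = 10.433 in; ε'_s = 0.003(c − d')/c = 0.0023 ≥ ε_y = 0.0021, so the compression steel yields.
M_n = (A_s − A'_s) f_y (d − a/2) + A'_s f_y (d − d') = 391.2 × (24 − 4.434) + 95.4 × (24 − 2.3) = 7654.2 + 2070.2 = 9724.4 kip·in.

M_n ≈ 9720 kip·in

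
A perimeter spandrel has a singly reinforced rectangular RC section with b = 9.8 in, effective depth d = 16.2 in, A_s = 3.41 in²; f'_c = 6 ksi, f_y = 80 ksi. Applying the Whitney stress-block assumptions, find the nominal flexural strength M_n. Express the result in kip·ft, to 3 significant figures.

T = A_s f_y = 3.41 × 80 = 272.8 kips.
a = T/(0.85 f'_c b) = 272.8/(0.85 × 6 × 9.8) = 5.458 in.
M_n = T(d − a/2) = 272.8 × (16.2 − 2.729) = 3674.9 kip·in = 3674.9/12 = 306.24 kip·ft.

M_n ≈ 306 kip·ft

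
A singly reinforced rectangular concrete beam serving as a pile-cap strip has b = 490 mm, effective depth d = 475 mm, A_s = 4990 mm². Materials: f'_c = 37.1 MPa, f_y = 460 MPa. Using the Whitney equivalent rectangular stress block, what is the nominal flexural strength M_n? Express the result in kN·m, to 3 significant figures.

M_n ≈ 920 kN·m

T = A_s f_y = 4990 × 460 = 2295400 N = 2295.4 kN.
From C = T: a = T/(0.85 f'_c b) = 2295400/(0.85 × 37.1 × 490) = 148.55 mm.
M_n = T(d − a/2) = 2295.4 kN × (475 − 74.275) mm = 919.82 kN·m.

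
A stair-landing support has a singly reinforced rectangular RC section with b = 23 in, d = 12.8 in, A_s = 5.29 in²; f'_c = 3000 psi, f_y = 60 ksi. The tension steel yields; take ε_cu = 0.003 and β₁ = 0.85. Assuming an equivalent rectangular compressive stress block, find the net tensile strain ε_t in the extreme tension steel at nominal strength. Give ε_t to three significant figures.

ε_t ≈ 0.00303

a = A_s f_y/(0.85 f'_c b) = 5.412 in.
β₁ = 0.85, so c = a/β₁ = 5.412/0.85 = 6.367 in.
From the linear strain diagram with ε_cu = 0.003: ε_t = 0.003 (d − c)/c = 0.003 × (12.8 − 6.367)/6.367 = 0.00303.
ε_t < 0.004 — the section is over-reinforced for flexure under ACI limits.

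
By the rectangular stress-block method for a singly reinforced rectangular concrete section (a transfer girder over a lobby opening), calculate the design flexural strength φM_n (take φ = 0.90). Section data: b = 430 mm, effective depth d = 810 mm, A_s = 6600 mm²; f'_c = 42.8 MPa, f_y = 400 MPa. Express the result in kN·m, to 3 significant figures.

T = A_s f_y = 6600 × 400 = 2640000 N = 2640 kN.
From C = T: a = T/(0.85 f'_c b) = 2640000/(0.85 × 42.8 × 430) = 168.76 mm.
M_n = T(d − a/2) = 2640 kN × (810 − 84.38) mm = 1915.64 kN·m.
φM_n = 0.90 × 1915.64 = 1724.08 kN·m.

φM_n ≈ 1720 kN·m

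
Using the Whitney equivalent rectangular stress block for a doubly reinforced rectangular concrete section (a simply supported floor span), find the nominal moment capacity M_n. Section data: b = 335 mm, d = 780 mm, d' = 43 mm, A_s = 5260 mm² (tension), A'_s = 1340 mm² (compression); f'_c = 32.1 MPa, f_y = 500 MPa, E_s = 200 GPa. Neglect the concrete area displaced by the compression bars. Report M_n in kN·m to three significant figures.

Assume both tension and compression steel yield.
Net tension couple steel: A_s − A'_s = 3920 mm².
a = (A_s − A'_s) f_y / (0.85 f'_c b) = 1960000/(0.85 × 32.1 × 335) = 214.43 mm.
c = a/β₁ = 214.43/0.821 = 261.18 mm; ε'_s = 0.003(c − d')/c = 0.0025 ≥ f_y/E_s = 0.0025, so compression steel does yield.
M_n = (A_s − A'_s) f_y (d − a/2) + A'_s f_y (d − d') = [1960000 × (780 − 107.215) + 670000 × (780 − 43)] × 10⁻⁶ = 1318.66 + 493.79 = 1812.45 kN·m.

M_n ≈ 1810 kN·m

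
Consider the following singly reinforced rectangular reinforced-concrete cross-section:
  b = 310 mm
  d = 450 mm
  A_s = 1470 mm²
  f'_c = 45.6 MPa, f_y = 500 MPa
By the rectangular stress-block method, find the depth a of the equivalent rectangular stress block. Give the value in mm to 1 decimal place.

T = A_s f_y = 1470 × 500 = 735000 N = 735 kN.
Setting C = 0.85 f'_c a b equal to T: a = 735000/(0.85 × 45.6 × 310) = 61.2 mm.

a ≈ 61.2 mm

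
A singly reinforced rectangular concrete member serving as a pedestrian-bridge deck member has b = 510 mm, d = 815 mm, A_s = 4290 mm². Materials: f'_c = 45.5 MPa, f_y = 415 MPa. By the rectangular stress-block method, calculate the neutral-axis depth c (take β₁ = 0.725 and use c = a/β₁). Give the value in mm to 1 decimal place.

T = A_s f_y = 4290 × 415 = 1780350 N = 1780.35 kN.
Setting C = 0.85 f'_c a b equal to T: a = 1780350/(0.85 × 45.5 × 510) = 90.262 mm.
With β₁ = 0.725, c = a/β₁ = 90.262/0.725 = 124.5 mm.

c ≈ 124.5 mm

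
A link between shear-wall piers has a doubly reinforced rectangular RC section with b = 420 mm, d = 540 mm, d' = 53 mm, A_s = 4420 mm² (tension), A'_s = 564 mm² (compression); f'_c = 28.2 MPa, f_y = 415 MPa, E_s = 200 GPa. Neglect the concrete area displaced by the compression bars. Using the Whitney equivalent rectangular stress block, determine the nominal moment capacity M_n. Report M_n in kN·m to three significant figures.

M_n ≈ 851 kN·m

Assume both tension and compression steel yield.
Net tension couple steel: A_s − A'_s = 3856 mm².
a = (A_s − A'_s) f_y / (0.85 f'_c b) = 1600240/(0.85 × 28.2 × 420) = 158.95 mm.
c = a/β₁ = 158.95/0.849 = 187.22 mm; ε'_s = 0.003(c − d')/c = 0.0022 ≥ f_y/E_s = 0.0021, so compression steel does yield.
M_n = (A_s − A'_s) f_y (d − a/2) + A'_s f_y (d − d') = [1600240 × (540 − 79.475) + 234060 × (540 − 53)] × 10⁻⁶ = 736.95 + 113.99 = 850.94 kN·m.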